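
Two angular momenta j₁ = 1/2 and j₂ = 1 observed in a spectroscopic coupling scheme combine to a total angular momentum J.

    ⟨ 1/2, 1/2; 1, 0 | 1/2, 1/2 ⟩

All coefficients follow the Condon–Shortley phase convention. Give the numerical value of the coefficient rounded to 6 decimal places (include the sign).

√[2·1!0!1!/3! · 1!0!1!1!1!0!] = √(1/3)
  +(−1)^0/∏(0,1,0,1,0,0)! = 1  (running 1)
⟨..|..⟩ = √(1/3)·(1) = +0.577350

+0.577350  (= +√(1/3))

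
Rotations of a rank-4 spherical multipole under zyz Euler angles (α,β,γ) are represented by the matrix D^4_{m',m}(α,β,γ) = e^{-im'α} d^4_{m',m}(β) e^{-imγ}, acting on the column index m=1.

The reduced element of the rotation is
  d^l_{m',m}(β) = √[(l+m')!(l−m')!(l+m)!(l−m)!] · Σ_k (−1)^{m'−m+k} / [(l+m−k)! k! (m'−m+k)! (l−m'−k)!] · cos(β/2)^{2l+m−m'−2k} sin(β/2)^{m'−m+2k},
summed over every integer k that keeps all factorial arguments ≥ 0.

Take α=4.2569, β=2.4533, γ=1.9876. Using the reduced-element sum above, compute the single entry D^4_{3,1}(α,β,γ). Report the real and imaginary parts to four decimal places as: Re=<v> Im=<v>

D^4_{3,1}(4.2569,2.4533,1.9876) = e^{-i·3·4.2569}·d^4_{3,1}(2.4533)·e^{-i·1·1.9876}. Compute d first:
Half-angle: c=0.337393, s=0.941364. N=√(5040·1·120·6)=1904.940944
k: max(0,(1)−(3))=0 … min(4+(1),4−(3))=1
  k=0: (−1)^2·1904.9409/(240)·0.3374^6·0.9414^2 = +0.010375
  k=1: (−1)^3·1904.9409/(144)·0.3374^4·0.9414^4 = -0.134615
d^4_{3,1}(2.4533) = +0.010375 -0.134615 = -0.124240
Phases: e^{-i·(3)·4.2569}=+0.979197-0.202911i, e^{-i·(1)·1.9876}=-0.404840-0.914388i ⇒ D=+0.072302+0.101034i

Re=0.0723 Im=0.1010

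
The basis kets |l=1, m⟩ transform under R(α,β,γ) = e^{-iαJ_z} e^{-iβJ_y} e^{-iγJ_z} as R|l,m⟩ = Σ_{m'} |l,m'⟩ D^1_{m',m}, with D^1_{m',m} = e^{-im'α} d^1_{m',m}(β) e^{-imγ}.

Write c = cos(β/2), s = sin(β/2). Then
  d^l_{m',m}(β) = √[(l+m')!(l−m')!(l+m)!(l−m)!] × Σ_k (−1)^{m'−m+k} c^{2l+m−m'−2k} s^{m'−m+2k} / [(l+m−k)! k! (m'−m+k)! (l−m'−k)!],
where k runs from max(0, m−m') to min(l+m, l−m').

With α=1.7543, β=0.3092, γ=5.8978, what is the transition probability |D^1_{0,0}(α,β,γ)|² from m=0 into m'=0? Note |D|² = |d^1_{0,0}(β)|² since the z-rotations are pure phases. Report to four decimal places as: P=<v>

P=0.9074

Split into d^1_{0,0}(β=0.3092) × two z-phases.
c=cos(0.309200/2)=0.988073, s=sin(0.309200/2)=0.153985; N=√[1·1·1·1]=1.000000
k: max(0,(0)−(0))=0 … min(1+(0),1−(0))=1
  k=0: (−1)^0·1.0000/(1)·0.9881^2·0.1540^0 = +0.976289
  k=1: (−1)^1·1.0000/(1)·0.9881^0·0.1540^2 = -0.023711
d^1_{0,0}(0.3092) = +0.976289 -0.023711 = +0.952577
|D^1_{0,0}|² = |d^1_{0,0}(β)|² = (+0.952577)² = 0.907404 (the z-rotation phases have unit modulus)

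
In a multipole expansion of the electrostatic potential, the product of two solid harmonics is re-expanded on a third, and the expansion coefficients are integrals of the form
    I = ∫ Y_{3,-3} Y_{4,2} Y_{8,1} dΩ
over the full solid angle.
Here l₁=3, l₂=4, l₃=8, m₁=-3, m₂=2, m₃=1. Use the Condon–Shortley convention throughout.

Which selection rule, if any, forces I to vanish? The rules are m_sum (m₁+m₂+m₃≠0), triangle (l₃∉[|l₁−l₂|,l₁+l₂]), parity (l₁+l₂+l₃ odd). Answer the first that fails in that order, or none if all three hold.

Σmᵢ = 0  ✓
l₃∈[|l₁−l₂|,l₁+l₂]=[1,7] required, l₃=8 fails  ✗
Σlᵢ = 15 ⇒ odd

triangle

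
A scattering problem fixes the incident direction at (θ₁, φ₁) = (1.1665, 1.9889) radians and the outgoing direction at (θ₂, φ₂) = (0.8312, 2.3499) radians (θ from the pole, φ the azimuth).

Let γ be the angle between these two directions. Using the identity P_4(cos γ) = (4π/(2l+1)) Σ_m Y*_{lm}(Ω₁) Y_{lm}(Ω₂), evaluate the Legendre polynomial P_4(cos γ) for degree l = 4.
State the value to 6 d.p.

0.211152

Summing Y*_{l m}(θ₁,φ₁)·Y_{l m}(θ₂,φ₂) over m ∈ [−4, 4]; prefactor 4π/(2·4+1) = 1.396263:
  [-4]  conj(Y_{4,-4})(Ω₁) = -0.032074+0.314542i ; Y_{4,-4}(Ω₂) = -0.131758-0.003318i ; Δ = +0.005270-0.041337i
  [-3]  conj(Y_{4,-3})(Ω₁) = +0.363626-0.119085i ; Y_{4,-3}(Ω₂) = +0.244992-0.235910i ; Δ = +0.060992-0.114958i
  [-2]  conj(Y_{4,-2})(Ω₁) = -0.015767-0.017456i ; Y_{4,-2}(Ω₂) = -0.005010+0.397924i ; Δ = +0.007025-0.006187i
  [-1]  conj(Y_{4,-1})(Ω₁) = +0.133160-0.299708i ; Y_{4,-1}(Ω₂) = -0.029764-0.030141i ; Δ = -0.012997+0.004907i
  [+0]  conj(Y_{4,0})(Ω₁) = -0.085070-0.000000i ; Y_{4,0}(Ω₂) = -0.360250+0.000000i ; Δ = +0.030646+0.000000i
  [+1]  conj(Y_{4,1})(Ω₁) = -0.133160-0.299708i ; Y_{4,1}(Ω₂) = +0.029764-0.030141i ; Δ = -0.012997-0.004907i
  [+2]  conj(Y_{4,2})(Ω₁) = -0.015767+0.017456i ; Y_{4,2}(Ω₂) = -0.005010-0.397924i ; Δ = +0.007025+0.006187i
  [+3]  conj(Y_{4,3})(Ω₁) = -0.363626-0.119085i ; Y_{4,3}(Ω₂) = -0.244992-0.235910i ; Δ = +0.060992+0.114958i
  [+4]  conj(Y_{4,4})(Ω₁) = -0.032074-0.314542i ; Y_{4,4}(Ω₂) = -0.131758+0.003318i ; Δ = +0.005270+0.041337i
Total Σ_m = +0.151227+0.000000i. Multiply by 1.396263: +0.211152+0.000000i. P_4(cos γ) = 0.211152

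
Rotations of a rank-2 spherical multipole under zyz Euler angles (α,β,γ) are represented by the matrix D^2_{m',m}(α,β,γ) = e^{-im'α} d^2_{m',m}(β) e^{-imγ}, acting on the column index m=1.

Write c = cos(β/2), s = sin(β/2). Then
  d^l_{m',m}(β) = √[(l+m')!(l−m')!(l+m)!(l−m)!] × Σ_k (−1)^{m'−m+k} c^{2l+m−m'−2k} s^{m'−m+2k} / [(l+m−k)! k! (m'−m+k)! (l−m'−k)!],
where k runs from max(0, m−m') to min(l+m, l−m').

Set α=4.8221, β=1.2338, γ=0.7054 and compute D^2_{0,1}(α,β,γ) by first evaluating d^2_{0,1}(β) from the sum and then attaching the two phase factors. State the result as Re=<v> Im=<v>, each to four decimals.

Re=0.2910 Im=-0.2478

D^2_{0,1}(4.8221,1.2338,0.7054) = e^{-i·0·4.8221}·d^2_{0,1}(1.2338)·e^{-i·1·0.7054}. Compute d first:
Half-angle: c=0.815676, s=0.578509. N=√(2·2·6·1)=4.898979
The bounds max(0,m−m')=1 and min(l+m,l−m')=2 give 2 terms
  k=1: (−1)^0·4.8990/(2)·0.8157^3·0.5785^1 = +0.769022
  k=2: (−1)^1·4.8990/(2)·0.8157^1·0.5785^3 = -0.386834
d^2_{0,1}(1.2338) = +0.769022 -0.386834 = +0.382188
Attach z-rotation phases: D = e^{-i(0)(4.8221)}·(+0.382188)·e^{-i(1)(0.7054)} = +0.290980-0.247787i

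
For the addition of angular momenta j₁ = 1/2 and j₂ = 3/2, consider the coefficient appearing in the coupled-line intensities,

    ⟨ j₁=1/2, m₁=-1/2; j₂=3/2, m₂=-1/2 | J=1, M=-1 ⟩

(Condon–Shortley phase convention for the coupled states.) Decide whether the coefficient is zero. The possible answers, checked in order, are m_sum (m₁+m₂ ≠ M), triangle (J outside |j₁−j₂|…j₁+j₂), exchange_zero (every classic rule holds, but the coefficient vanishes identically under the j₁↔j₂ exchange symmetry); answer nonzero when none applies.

m-sum: m₁+m₂ = -1/2+(-1/2) = -1, M = -1  ✓
triangle: |j₁−j₂| = 1 ≤ J = 1 ≤ j₁+j₂ = 2  ✓
exchange: j₁≠j₂ or m₁≠m₂ — the exchange symmetry imposes no constraint here
value check: CG = −√(1/4) = -0.500000 ≠ 0

nonzero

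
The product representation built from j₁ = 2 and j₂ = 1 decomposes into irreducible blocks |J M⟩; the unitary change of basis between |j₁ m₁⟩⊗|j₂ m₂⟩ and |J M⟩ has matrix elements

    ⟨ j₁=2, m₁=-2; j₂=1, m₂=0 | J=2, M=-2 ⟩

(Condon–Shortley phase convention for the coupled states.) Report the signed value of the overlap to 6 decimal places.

√[5·1!3!1!/6! · 0!4!1!1!0!4!] = √(24)
  +(−1)^1/∏(1,0,3,0,0,1)! = -1/6  (running -1/6)
⟨..|..⟩ = √(24)·(-1/6) = -0.816497

-0.816497  (= −√(2/3))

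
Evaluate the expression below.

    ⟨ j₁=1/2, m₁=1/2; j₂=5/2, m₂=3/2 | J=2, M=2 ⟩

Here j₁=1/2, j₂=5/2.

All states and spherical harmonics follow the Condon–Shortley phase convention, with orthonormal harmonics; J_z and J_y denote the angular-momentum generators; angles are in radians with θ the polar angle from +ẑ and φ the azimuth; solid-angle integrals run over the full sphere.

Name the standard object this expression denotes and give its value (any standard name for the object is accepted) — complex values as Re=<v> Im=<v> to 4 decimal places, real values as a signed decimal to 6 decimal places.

Clebsch–Gordan coefficient, +√(1/6) ≈ +0.408248

This is a Clebsch–Gordan (vector-coupling) coefficient.
√[5·1!0!4!/6! · 1!0!4!1!4!0!] = √(96)
  +(−1)^0/∏(0,1,0,4,0,0)! = 1/24  (running 1/24)
⟨..|..⟩ = √(96)·(1/24) = +0.408248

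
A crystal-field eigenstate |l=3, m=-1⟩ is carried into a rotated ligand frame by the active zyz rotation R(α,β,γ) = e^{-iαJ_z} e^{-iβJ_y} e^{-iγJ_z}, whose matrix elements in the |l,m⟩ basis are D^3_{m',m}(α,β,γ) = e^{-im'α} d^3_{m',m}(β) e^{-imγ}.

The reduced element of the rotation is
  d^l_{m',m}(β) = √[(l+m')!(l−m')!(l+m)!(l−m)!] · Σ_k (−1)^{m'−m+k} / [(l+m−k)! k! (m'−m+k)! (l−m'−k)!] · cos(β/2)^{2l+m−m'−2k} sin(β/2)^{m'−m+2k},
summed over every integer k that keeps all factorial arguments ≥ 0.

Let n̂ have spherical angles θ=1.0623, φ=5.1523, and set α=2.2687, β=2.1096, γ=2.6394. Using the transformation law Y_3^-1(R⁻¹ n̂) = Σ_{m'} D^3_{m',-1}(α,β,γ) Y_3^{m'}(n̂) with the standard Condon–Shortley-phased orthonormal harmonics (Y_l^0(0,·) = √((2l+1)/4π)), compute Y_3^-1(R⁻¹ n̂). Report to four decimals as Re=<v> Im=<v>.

Re=0.1136 Im=0.2458

Need the full column D^3_{m',-1} for m'=−3..3 at α=2.2687, β=2.1096, γ=2.6394.
cos(β/2)=0.493402, sin(β/2)=0.869802
d^3_{-3,-1}: single k=2 term ⇒ +0.173656;  D = -0.173618-0.003598i
d^3_{-2,-1}: k∈[1..2] ⇒ +0.080431 -0.499911 = -0.419480;  D = -0.262846-0.326918i
d^3_{-1,-1}: k∈[0..2] ⇒ +0.014428 -0.358701 +0.836052 = +0.491779;  D = +0.095633-0.482390i
d^3_{0,-1}: k∈[0..2] ⇒ -0.088108 +0.821437 -0.850927 = -0.117597;  D = +0.103077-0.056605i
d^3_{1,-1}: k∈[0..2] ⇒ +0.269026 -1.114736 +0.433033 = -0.412677;  D = -0.384645-0.149500i
d^3_{2,-1}: k∈[0..1] ⇒ -0.499911 +0.776786 = +0.276876;  D = -0.088987-0.262186i
d^3_{3,-1}: single k=0 term ⇒ +0.539669;  D = -0.280092+0.461293i
Y_3^{m'}(θ=1.0623,φ=5.1523) and Σ D·Y over m':
  (-0.1736-0.0036i)·(-0.2693-0.0691i)  (-0.2628-0.3269i)·(-0.2419+0.2925i)  (+0.0956-0.4824i)·(+0.0223+0.0473i)  (+0.1031-0.0566i)·(-0.3297+0.0000i)  (-0.3846-0.1495i)·(-0.0223+0.0473i)  (-0.0890-0.2622i)·(-0.2419-0.2925i)  (-0.2801+0.4613i)·(+0.2693-0.0691i)
Y_3^-1(R⁻¹ n̂) = +0.113588+0.245796i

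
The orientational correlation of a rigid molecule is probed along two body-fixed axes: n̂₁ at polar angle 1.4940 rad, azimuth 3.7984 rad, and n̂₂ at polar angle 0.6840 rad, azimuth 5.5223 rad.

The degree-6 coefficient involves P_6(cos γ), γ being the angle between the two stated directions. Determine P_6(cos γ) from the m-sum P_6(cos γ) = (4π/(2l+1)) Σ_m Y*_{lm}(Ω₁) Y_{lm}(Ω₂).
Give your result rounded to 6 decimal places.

Expand P_6 via completeness: Σ_{m} conj(Y_{6,m}) at Ω₁ times Y_{6,m} at Ω₂ —
  m=-6: Y*=(-0.330914, -0.340212)  Y=(-0.004507, -0.030422)  product (-0.008859, 0.011600)
  m=-5: Y*=(0.125227, 0.017959)  Y=(-0.103002, -0.080409)  product (-0.011454, -0.011919)
  m=-4: Y*=(0.287095, -0.162238)  Y=(-0.317460, 0.031227)  product (-0.086075, 0.060469)
  m=-3: Y*=(-0.056570, 0.133940)  Y=(-0.300210, 0.347961)  product (-0.029623, -0.059894)
  m=-2: Y*=(0.073724, 0.280311)  Y=(0.013353, 0.272155)  product (-0.075304, 0.023807)
  m=-1: Y*=(-0.120408, -0.092835)  Y=(-0.162669, -0.154883)  product (0.005208, 0.033751)
  m=+0: Y*=(-0.279249, -0.000000)  Y=(-0.350935, 0.000000)  product (0.097998, 0.000000)
  m=+1: Y*=(0.120408, -0.092835)  Y=(0.162669, -0.154883)  product (0.005208, -0.033751)
  m=+2: Y*=(0.073724, -0.280311)  Y=(0.013353, -0.272155)  product (-0.075304, -0.023807)
  m=+3: Y*=(0.056570, 0.133940)  Y=(0.300210, 0.347961)  product (-0.029623, 0.059894)
  m=+4: Y*=(0.287095, 0.162238)  Y=(-0.317460, -0.031227)  product (-0.086075, -0.060469)
  m=+5: Y*=(-0.125227, 0.017959)  Y=(0.103002, -0.080409)  product (-0.011454, 0.011919)
  m=+6: Y*=(-0.330914, 0.340212)  Y=(-0.004507, 0.030422)  product (-0.008859, -0.011600)
Accumulated sum (-0.314215, 0.000000); after 4π/(2l+1) scaling, (-0.303734, 0.000000) ⇒ P_6 = -0.303734

-0.303734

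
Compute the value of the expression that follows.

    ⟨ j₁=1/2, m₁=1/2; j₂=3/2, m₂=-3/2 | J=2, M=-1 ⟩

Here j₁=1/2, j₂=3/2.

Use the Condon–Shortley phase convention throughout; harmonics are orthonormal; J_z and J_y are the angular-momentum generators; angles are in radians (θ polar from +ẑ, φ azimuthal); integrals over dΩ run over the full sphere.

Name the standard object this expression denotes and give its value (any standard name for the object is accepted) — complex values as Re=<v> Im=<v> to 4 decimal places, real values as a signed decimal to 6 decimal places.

This is a Clebsch–Gordan (vector-coupling) coefficient.
√[5·0!1!3!/5! · 1!0!0!3!1!3!] = √(9)
  +(−1)^0/∏(0,0,0,0,1,3)! = 1/6  (running 1/6)
⟨..|..⟩ = √(9)·(1/6) = +0.500000

Clebsch–Gordan coefficient, +√(1/4) ≈ +0.500000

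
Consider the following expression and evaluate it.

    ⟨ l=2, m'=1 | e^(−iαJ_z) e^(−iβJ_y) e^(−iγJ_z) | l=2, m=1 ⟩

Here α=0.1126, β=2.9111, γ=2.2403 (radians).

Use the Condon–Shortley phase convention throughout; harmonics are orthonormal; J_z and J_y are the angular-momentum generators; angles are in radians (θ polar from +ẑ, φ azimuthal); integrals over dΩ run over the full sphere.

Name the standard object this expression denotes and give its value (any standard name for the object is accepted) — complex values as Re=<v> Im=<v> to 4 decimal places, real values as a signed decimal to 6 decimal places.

Wigner D-matrix element, Re=0.0275 Im=0.0276

This is a Wigner D-matrix element — the rotation-matrix element ⟨l m'| R(α,β,γ) |l m⟩ in the angular-momentum basis.
First d^2_{1,1}(β=2.9111), then the phase factors e^{-i(1)α} and e^{-i(1)γ}:
With c≡cos(β/2)=0.114991 and s≡sin(β/2)=0.993366, N=[6·1·6·1]^{1/2}=6.000000
k: max(0,(1)−(1))=0 … min(2+(1),2−(1))=1
  k=0: (−1)^0·6.0000/(6)·0.1150^4·0.9934^0 = +0.000175
  k=1: (−1)^1·6.0000/(2)·0.1150^2·0.9934^2 = -0.039145
d^2_{1,1}(2.9111) = +0.000175 -0.039145 = -0.038970
Phases: e^{-i·(1)·0.1126}=+0.993667-0.112362i, e^{-i·(1)·2.2403}=-0.620597-0.784130i ⇒ D=+0.027465+0.027646i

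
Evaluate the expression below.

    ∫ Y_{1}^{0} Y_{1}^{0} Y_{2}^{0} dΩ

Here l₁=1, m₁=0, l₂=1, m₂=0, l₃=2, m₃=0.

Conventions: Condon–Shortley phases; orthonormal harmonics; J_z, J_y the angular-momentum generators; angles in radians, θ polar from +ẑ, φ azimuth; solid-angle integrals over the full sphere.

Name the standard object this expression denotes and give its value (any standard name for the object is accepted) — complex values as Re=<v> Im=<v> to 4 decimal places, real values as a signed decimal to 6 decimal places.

This is a Gaunt coefficient — the integral of a triple product of spherical harmonics over the sphere.
m-sum 0 ✓  L=4 even ✓  0≤2≤2 ✓
Π(2lᵢ+1) = 3×3×5 = 45
triangle coeff Δ(1,1,2) = 1/30
Σ_t [0,0]: t=0:+1/1 = 1/1
(3j)²=2/15 [(1 1 2; 0 0 0)], sign=+1
(m-triple is (0,0,0) — same symbol as above.)
⇒ 4πI² = 4/5
I = (+1)√(4/5/(4π)) = 0.25231325

Gaunt coefficient, +0.252313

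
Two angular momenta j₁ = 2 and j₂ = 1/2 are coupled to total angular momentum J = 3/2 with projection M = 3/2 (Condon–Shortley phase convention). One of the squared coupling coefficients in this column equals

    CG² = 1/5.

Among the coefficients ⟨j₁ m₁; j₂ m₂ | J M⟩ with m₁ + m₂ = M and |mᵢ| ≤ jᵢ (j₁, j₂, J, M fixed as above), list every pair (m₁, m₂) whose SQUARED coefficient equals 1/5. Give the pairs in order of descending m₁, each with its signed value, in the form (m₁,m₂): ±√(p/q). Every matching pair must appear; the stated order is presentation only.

Admissible pairs with m₁+m₂ = M = 3/2: (1,1/2), (2,-1/2)
  (m₁,m₂)=(2,-1/2): CG² = 4/5, CG = +√(4/5)
  (m₁,m₂)=(1,1/2): CG² = 1/5, CG = −√(1/5)   ← matches the target
Pairs with CG² = 1/5: (1,1/2): −√(1/5)

(1,1/2): −√(1/5)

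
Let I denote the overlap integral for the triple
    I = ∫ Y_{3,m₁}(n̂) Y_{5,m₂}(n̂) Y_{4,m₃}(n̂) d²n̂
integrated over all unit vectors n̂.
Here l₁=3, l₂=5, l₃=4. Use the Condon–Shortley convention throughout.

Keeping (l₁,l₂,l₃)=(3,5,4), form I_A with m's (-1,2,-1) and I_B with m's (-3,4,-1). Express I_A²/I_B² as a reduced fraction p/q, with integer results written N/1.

Shared (l₁,l₂,l₃)=(3,5,4): N and (l;000)² cancel in I_A²/I_B².
A: Δ = 4!·2!·6!/13! = 1/180180; Racah Σ t=2..4: t=2:+1/960 t=3:−1/288 t=4:+1/1728 = -1/540; ⇒ 3j(3 5 4; -1 2 -1)² = 128/6435, sgn +1
B: Δ = 4!·2!·6!/13! = 1/180180; Racah Σ t=4..4: t=4:+1/5760 = 1/5760; ⇒ 3j(3 5 4; -3 4 -1)² = 9/286, sgn -1
I_A²/I_B² = (128/6435)/(9/286) = 256/405

256/405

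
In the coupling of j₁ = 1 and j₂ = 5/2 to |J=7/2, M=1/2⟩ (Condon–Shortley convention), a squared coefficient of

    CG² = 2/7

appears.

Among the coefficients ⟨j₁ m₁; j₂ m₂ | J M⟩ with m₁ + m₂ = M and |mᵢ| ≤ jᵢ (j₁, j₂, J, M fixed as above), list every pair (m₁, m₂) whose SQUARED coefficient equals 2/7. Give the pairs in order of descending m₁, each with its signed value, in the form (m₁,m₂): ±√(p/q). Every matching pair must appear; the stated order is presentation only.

Admissible pairs with m₁+m₂ = M = 1/2: (-1,3/2), (0,1/2), (1,-1/2)
  (m₁,m₂)=(1,-1/2): CG² = 2/7, CG = +√(2/7)   ← matches the target
  (m₁,m₂)=(0,1/2): CG² = 4/7, CG = +√(4/7)
  (m₁,m₂)=(-1,3/2): CG² = 1/7, CG = +√(1/7)
Pairs with CG² = 2/7: (1,-1/2): +√(2/7)

(1,-1/2): +√(2/7)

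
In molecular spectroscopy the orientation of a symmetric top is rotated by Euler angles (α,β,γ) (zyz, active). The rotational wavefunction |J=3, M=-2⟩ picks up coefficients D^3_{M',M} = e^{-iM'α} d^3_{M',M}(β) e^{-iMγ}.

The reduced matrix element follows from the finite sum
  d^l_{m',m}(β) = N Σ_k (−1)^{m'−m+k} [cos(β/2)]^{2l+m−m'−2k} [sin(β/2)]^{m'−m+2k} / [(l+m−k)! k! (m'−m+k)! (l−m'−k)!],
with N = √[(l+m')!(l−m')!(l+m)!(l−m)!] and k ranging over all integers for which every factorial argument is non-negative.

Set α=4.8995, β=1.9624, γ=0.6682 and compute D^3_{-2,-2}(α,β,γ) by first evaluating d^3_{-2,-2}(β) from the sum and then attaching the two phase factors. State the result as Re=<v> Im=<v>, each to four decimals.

First d^3_{-2,-2}(β=1.9624), then the phase factors e^{-i(-2)α} and e^{-i(-2)γ}:
With c≡cos(β/2)=0.556026 and s≡sin(β/2)=0.831165, N=[1·120·1·120]^{1/2}=120.000000
k: max(0,(-2)−(-2))=0 … min(3+(-2),3−(-2))=1
  k=0: (−1)^0·120.0000/(120)·0.5560^6·0.8312^0 = +0.029551
  k=1: (−1)^1·120.0000/(24)·0.5560^4·0.8312^2 = -0.330159
d^3_{-2,-2}(1.9624) = +0.029551 -0.330159 = -0.300609
Phases: e^{-i·(-2)·4.8995}=-0.930792-0.365549i, e^{-i·(-2)·0.6682}=+0.232256+0.972655i ⇒ D=-0.041896+0.297675i

Re=-0.0419 Im=0.2977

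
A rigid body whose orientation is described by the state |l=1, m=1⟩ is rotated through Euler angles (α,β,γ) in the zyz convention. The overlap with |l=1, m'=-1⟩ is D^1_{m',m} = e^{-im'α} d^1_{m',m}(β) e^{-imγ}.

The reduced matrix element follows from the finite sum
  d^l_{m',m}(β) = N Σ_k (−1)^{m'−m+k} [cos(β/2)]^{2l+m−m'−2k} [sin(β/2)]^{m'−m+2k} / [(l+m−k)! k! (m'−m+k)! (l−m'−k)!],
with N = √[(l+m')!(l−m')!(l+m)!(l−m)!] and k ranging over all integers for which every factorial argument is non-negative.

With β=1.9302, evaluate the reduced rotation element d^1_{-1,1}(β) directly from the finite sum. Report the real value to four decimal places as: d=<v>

d^1_{-1,1}(β=1.9302) via the finite sum:
Half-angle: c=0.569335, s=0.822106. N=√(1·2·2·1)=2.000000
The bounds max(0,m−m')=2 and min(l+m,l−m')=2 give 1 term
  k=2: (−1)^0·2.0000/(2)·0.5693^0·0.8221^2 = +0.675858
d^1_{-1,1}(1.9302) = +0.675858

d=0.6759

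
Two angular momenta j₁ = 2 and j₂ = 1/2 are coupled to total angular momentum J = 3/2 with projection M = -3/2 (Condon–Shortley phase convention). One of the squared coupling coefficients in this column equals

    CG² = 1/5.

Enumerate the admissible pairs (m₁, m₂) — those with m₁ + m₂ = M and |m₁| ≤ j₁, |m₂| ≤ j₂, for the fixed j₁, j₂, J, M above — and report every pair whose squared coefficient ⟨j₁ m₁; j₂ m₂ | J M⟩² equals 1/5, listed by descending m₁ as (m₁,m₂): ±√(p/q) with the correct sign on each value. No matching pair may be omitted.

(-1,-1/2): +√(1/5)

Admissible pairs with m₁+m₂ = M = -3/2: (-2,1/2), (-1,-1/2)
  (m₁,m₂)=(-1,-1/2): CG² = 1/5, CG = +√(1/5)   ← matches the target
  (m₁,m₂)=(-2,1/2): CG² = 4/5, CG = −√(4/5)
Pairs with CG² = 1/5: (-1,-1/2): +√(1/5)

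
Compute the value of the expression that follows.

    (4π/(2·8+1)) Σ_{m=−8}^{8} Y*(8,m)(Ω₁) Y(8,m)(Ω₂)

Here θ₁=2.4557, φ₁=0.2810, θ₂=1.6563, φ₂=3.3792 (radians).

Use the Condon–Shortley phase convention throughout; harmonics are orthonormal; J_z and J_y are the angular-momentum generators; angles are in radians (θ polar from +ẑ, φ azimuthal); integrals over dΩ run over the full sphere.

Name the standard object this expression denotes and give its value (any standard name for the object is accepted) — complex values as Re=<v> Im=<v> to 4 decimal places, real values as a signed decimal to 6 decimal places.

Legendre polynomial (addition theorem), +0.115692

This sum is the spherical-harmonic addition theorem: it equals the Legendre polynomial P_l(cos γ) of the angle γ between the two directions.
Expand P_8 via completeness: Σ_{m} conj(Y_{8,m}) at Ω₁ times Y_{8,m} at Ω₂ —
  term(m=-8) = 0.00628 + 0.00227j   from Y*(Ω₁)=-0.00836 + 0.01040j, Y(Ω₂)=-0.16223 - 0.47354j
  term(m=-7) = -0.01068 - 0.00335j   from Y*(Ω₁)=0.02517 - 0.06018j, Y(Ω₂)=-0.01584 - 0.17088j
  term(m=-6) = -0.06147 - 0.01638j   from Y*(Ω₁)=-0.02230 + 0.19269j, Y(Ω₂)=-0.04744 + 0.32451j
  term(m=-5) = 0.07385 + 0.01628j   from Y*(Ω₁)=-0.06333 - 0.37844j, Y(Ω₂)=-0.07361 + 0.18283j
  term(m=-4) = 0.12715 + 0.02229j   from Y*(Ω₁)=0.20559 + 0.42910j, Y(Ω₂)=0.15772 - 0.22076j
  term(m=-3) = -0.05004 - 0.00655j   from Y*(Ω₁)=-0.16178 - 0.18159j, Y(Ω₂)=0.15698 - 0.13570j
  term(m=-2) = 0.05729 + 0.00498j   from Y*(Ω₁)=-0.19818 - 0.12480j, Y(Ω₂)=-0.21834 + 0.11235j
  term(m=-1) = -0.07882 - 0.00342j   from Y*(Ω₁)=0.35833 + 0.10343j, Y(Ω₂)=-0.20560 + 0.04979j
  term(m=+0) = 0.02938 + 0.00000j   from Y*(Ω₁)=0.12352 + 0.00000j, Y(Ω₂)=0.23784 + 0.00000j
  term(m=+1) = -0.07882 + 0.00342j   from Y*(Ω₁)=-0.35833 + 0.10343j, Y(Ω₂)=0.20560 + 0.04979j
  term(m=+2) = 0.05729 - 0.00498j   from Y*(Ω₁)=-0.19818 + 0.12480j, Y(Ω₂)=-0.21834 - 0.11235j
  term(m=+3) = -0.05004 + 0.00655j   from Y*(Ω₁)=0.16178 - 0.18159j, Y(Ω₂)=-0.15698 - 0.13570j
  term(m=+4) = 0.12715 - 0.02229j   from Y*(Ω₁)=0.20559 - 0.42910j, Y(Ω₂)=0.15772 + 0.22076j
  term(m=+5) = 0.07385 - 0.01628j   from Y*(Ω₁)=0.06333 - 0.37844j, Y(Ω₂)=0.07361 + 0.18283j
  term(m=+6) = -0.06147 + 0.01638j   from Y*(Ω₁)=-0.02230 - 0.19269j, Y(Ω₂)=-0.04744 - 0.32451j
  term(m=+7) = -0.01068 + 0.00335j   from Y*(Ω₁)=-0.02517 - 0.06018j, Y(Ω₂)=0.01584 - 0.17088j
  term(m=+8) = 0.00628 - 0.00227j   from Y*(Ω₁)=-0.00836 - 0.01040j, Y(Ω₂)=-0.16223 + 0.47354j
Total Σ_m = 0.15651 + 0.00000j. Multiply by 0.739198: 0.11569 + 0.00000j. P_8(cos γ) = 0.115692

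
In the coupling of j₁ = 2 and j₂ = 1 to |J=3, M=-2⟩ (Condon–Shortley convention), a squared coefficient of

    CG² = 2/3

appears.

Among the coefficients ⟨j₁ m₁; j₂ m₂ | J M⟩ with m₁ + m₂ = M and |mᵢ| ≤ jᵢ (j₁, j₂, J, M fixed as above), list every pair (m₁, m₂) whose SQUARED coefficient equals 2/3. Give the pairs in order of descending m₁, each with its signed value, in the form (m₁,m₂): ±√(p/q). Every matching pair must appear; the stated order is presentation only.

(-1,-1): +√(2/3)

Admissible pairs with m₁+m₂ = M = -2: (-2,0), (-1,-1)
  (m₁,m₂)=(-1,-1): CG² = 2/3, CG = +√(2/3)   ← matches the target
  (m₁,m₂)=(-2,0): CG² = 1/3, CG = +√(1/3)
Pairs with CG² = 2/3: (-1,-1): +√(2/3)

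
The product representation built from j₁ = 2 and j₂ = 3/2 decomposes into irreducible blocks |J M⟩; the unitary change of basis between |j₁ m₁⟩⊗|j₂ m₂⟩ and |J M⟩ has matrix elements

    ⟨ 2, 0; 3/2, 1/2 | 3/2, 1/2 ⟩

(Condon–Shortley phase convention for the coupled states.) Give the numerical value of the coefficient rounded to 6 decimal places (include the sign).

triangle: 2!×2!×1!/6! = 4/720
(j±m)!: 2!×2!×2!×1!×2!×1! = 16
prefactor² = (2J+1)×Δ×N² = 16/45
  k=1: −1/(1!×1!×1!×1!×1!×0!) = -1
  k=2: +1/(2!×0!×0!×0!×2!×1!) = 1/4
Σ = -3/4  ⇒  CG² = 16/45×(-3/4)² = 1/5
CG = −√(1/5) = -0.447214

−√(1/5) = -0.447214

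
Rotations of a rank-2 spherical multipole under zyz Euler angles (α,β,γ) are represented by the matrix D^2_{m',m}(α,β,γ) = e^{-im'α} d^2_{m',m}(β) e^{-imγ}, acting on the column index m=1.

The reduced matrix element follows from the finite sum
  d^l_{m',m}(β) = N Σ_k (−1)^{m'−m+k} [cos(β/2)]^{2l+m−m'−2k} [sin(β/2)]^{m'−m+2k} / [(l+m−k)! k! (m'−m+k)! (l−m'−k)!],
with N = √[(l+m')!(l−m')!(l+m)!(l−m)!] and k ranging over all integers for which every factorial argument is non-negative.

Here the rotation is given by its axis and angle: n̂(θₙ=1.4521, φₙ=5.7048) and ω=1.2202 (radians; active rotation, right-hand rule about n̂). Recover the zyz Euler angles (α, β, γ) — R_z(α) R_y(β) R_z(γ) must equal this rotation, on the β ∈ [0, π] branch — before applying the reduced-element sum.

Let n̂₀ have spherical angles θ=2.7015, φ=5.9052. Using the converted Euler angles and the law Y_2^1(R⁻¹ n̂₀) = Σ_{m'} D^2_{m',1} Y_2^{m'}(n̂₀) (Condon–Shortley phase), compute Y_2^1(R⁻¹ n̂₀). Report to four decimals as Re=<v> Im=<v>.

Axis–angle → zyz. n̂ = (sinθₙcosφₙ, sinθₙsinφₙ, cosθₙ) = (+0.831455, -0.542826, +0.118418), ω = 1.2202.
R = I cosω + sinω [n̂]ₓ + (1−cosω) n̂n̂ᵀ gives
  R = [+0.797337, -0.407535, -0.445162; -0.185106, +0.536915, -0.823078; +0.574447, +0.738673, +0.352664]
β = atan2(√(R₁₃²+R₂₃²), R₃₃) = 1.210379; α = atan2(R₂₃, R₁₃) mod 2π = 4.216597; γ = atan2(R₃₂, −R₃₁) mod 2π = 2.231775
Need the full column D^2_{m',1} for m'=−2..2 at α=4.2166, β=1.2104, γ=2.2318.
cos(β/2)=0.822394, sin(β/2)=0.568918
d^2_{-2,1}: single k=3 term ⇒ +0.302872;  D = +0.301860-0.024737i
d^2_{-1,1}: k∈[2..3] ⇒ +0.656721 -0.104761 = +0.551960;  D = -0.222052+0.505324i
d^2_{0,1}: k∈[1..2] ⇒ +0.775114 -0.370941 = +0.404173;  D = -0.248118-0.319051i
d^2_{1,1}: k∈[0..1] ⇒ +0.457425 -0.656721 = -0.199296;  D = -0.196583+0.032772i
d^2_{2,1}: single k=0 term ⇒ -0.632878;  D = +0.205441-0.598605i
Y_2^{m'}(θ=2.7015,φ=5.9052) and Σ D·Y over m':
  (+0.3019-0.0247i)·(+0.0510+0.0481i)  (-0.2221+0.5053i)·(-0.2767-0.1099i)  (-0.2481-0.3191i)·(+0.4591+0.0000i)  (-0.1966+0.0328i)·(+0.2767-0.1099i)  (+0.2054-0.5986i)·(+0.0510-0.0481i)
Y_2^1(R⁻¹ n̂) = -0.049442-0.258394i

Re=-0.0494 Im=-0.2584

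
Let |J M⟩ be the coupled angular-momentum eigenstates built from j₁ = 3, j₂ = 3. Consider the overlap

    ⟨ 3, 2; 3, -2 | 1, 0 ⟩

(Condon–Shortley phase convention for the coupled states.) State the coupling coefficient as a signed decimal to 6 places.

−√(1/7) = -0.377964

triangle: 5!*1!*1!/8! = 120/40320
(j±m)!: 5!*1!*1!*5!*1!*1! = 14400
prefactor² = (2J+1)*Δ*N² = 900/7
  k=0: +1/(0!*5!*1!*1!*0!*0!) = 1/120
  k=1: −1/(1!*4!*0!*0!*1!*1!) = -1/24
Σ = -1/30  ⇒  CG² = 900/7*(-1/30)² = 1/7
CG = −√(1/7) = -0.377964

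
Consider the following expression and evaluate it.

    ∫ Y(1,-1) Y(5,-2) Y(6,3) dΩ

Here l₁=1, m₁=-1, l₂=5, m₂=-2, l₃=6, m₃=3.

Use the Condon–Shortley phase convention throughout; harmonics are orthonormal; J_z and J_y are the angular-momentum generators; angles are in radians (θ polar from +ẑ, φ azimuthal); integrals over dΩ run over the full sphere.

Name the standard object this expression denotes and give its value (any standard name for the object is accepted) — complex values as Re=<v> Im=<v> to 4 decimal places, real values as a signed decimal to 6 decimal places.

This is a Gaunt coefficient — the integral of a triple product of spherical harmonics over the sphere.
Rules hold: Σm=0, L=12 even, 4≤6≤6.
N = 3·11·13 = 429
Δ = 0!·2!·10!/13! = 1/858
Racah Σ t=0..0: t=0:+1/14400 = 1/14400
⇒ 3j(1 5 6; 0 0 0)² = 6/143, sgn +1
Racah Σ t=0..0: t=0:+1/60480 = 1/60480
⇒ 3j(1 5 6; -1 -2 3)² = 6/143, sgn -1
4πI² = N·(3j₀)²·(3jₘ)² = 108/143
I = -1·√(0.755245/4π) = -0.24515397

Gaunt coefficient, -0.245154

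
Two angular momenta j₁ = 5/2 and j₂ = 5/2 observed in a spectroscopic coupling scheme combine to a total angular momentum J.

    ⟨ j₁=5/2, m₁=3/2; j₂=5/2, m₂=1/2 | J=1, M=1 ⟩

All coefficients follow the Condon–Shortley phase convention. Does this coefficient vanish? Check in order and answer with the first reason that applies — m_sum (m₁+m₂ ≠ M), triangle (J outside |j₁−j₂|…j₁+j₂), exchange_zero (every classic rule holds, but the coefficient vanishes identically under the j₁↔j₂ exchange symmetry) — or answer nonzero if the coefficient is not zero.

m_sum

m-sum: m₁+m₂ = 3/2+1/2 = 2, M = 1  ✗ ⇒ coefficient is 0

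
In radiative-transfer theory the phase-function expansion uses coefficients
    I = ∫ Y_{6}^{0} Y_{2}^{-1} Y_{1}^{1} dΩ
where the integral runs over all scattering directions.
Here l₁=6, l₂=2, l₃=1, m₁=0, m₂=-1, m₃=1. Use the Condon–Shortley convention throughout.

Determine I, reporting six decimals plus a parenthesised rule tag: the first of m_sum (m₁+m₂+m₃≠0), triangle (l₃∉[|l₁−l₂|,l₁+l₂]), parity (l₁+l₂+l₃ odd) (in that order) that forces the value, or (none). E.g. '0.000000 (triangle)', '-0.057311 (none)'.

0.000000 (triangle)

l₃=1 ∉ [4,8] — triangle fails ⇒ I = 0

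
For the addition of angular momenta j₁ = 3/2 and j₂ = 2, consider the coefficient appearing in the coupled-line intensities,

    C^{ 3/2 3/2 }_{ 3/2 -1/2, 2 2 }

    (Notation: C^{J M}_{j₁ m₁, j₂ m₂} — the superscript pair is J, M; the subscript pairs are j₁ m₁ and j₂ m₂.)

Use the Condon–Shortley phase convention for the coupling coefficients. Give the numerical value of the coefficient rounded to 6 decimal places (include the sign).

+0.632456  (= +√(2/5))

triangle: 2!*1!*2!/6! = 4/720
(j±m)!: 1!*2!*4!*0!*3!*0! = 288
prefactor² = (2J+1)*Δ*N² = 32/5
  k=2: +1/(2!*0!*0!*2!*1!*0!) = 1/4
Σ = 1/4  ⇒  CG² = 32/5*(1/4)² = 2/5
CG = +√(2/5) = +0.632456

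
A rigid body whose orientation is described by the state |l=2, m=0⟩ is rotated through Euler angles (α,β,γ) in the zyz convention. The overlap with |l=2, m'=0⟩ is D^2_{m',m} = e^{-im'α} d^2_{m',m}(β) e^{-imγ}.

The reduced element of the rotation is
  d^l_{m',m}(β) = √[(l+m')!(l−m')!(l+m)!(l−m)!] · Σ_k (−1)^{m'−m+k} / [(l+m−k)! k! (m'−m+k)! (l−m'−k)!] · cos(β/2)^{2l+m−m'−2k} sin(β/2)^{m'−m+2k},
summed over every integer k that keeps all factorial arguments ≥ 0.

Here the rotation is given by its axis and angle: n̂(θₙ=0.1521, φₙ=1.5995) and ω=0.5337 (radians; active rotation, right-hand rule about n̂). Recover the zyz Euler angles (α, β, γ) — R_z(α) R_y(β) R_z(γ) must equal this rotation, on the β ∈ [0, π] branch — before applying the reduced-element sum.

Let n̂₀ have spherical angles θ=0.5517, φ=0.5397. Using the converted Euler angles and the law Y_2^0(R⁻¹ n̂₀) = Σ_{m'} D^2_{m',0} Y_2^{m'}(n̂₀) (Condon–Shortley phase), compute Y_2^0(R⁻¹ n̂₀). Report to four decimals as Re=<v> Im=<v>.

Re=0.4332 Im=0.0000

Axis–angle → zyz. n̂ = (sinθₙcosφₙ, sinθₙsinφₙ, cosθₙ) = (-0.004348, +0.151452, +0.988455), ω = 0.5337.
R = I cosω + sinω [n̂]ₓ + (1−cosω) n̂n̂ᵀ gives
  R = [+0.860933, -0.502941, +0.076449; +0.502758, +0.864121, +0.023031; -0.077645, +0.018607, +0.996807]
β = atan2(√(R₁₃²+R₂₃²), R₃₃) = 0.079928; α = atan2(R₂₃, R₁₃) mod 2π = 0.292615; γ = atan2(R₃₂, −R₃₁) mod 2π = 0.235207
Need the full column D^2_{m',0} for m'=−2..2 at α=0.2926, β=0.0799, γ=0.2352.
cos(β/2)=0.999202, sin(β/2)=0.039953
d^2_{-2,0}: single k=2 term ⇒ +0.003904;  D = +0.003254+0.002156i
d^2_{-1,0}: k∈[1..2] ⇒ +0.097631 -0.000156 = +0.097475;  D = +0.093332+0.028117i
d^2_{0,0}: k∈[0..2] ⇒ +0.996810 -0.006375 +0.000003 = +0.990438;  D = +0.990438+0.000000i
d^2_{1,0}: k∈[0..1] ⇒ -0.097631 +0.000156 = -0.097475;  D = -0.093332+0.028117i
d^2_{2,0}: single k=0 term ⇒ +0.003904;  D = +0.003254-0.002156i
Y_2^{m'}(θ=0.5517,φ=0.5397) and Σ D·Y over m':
  (+0.0033+0.0022i)·(+0.0501-0.0936i)  (+0.0933+0.0281i)·(+0.2958-0.1772i)  (+0.9904+0.0000i)·(+0.3709+0.0000i)  (-0.0933+0.0281i)·(-0.2958-0.1772i)  (+0.0033-0.0022i)·(+0.0501+0.0936i)
Y_2^0(R⁻¹ n̂) = +0.433221+0.000000i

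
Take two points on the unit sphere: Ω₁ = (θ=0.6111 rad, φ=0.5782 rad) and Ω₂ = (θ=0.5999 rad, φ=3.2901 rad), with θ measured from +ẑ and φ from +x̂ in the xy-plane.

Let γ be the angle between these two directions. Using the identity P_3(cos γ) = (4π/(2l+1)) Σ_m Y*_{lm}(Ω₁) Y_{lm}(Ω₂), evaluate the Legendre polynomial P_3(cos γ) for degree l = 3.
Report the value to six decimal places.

-0.433452

Expand P_3 via completeness: Σ_{m} conj(Y_{3,m}) at Ω₁ times Y_{3,m} at Ω₂ —
  m=-3: (-0.012852, 0.077755) × (-0.067747, 0.032352) = (-0.001645, -0.005683)  (running Σ = (-0.001645, -0.005683))
  m=-2: (0.110950, 0.252234) × (0.257087, -0.078686) = (0.048371, 0.056116)  (running Σ = (0.046726, 0.050432))
  m=-1: (0.365541, 0.238552) × (-0.434219, 0.064963) = (-0.174222, -0.079837)  (running Σ = (-0.127496, -0.029405))
  m=0: (0.108180, -0.000000) × (0.125166, 0.000000) = (0.013540, 0.000000)  (running Σ = (-0.113955, -0.029405))
  m=1: (-0.365541, 0.238552) × (0.434219, 0.064963) = (-0.174222, 0.079837)  (running Σ = (-0.288177, 0.050432))
  m=2: (0.110950, -0.252234) × (0.257087, 0.078686) = (0.048371, -0.056116)  (running Σ = (-0.239806, -0.005683))
  m=3: (0.012852, 0.077755) × (0.067747, 0.032352) = (-0.001645, 0.005683)  (running Σ = (-0.241451, -0.000000))
Accumulated sum (-0.241451, -0.000000); after 4π/(2l+1) scaling, (-0.433452, -0.000000) ⇒ P_3 = -0.433452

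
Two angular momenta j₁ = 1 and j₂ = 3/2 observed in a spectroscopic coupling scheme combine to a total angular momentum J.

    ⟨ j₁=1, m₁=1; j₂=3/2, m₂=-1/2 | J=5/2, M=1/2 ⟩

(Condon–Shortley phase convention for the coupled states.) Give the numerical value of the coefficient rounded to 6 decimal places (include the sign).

+0.547723  (= +√(3/10))

√[6·0!2!3!/6! · 2!0!1!2!3!2!] = √(24/5)
  +(−1)^0/∏(0,0,0,1,2,2)! = 1/4  (running 1/4)
⟨..|..⟩ = √(24/5)·(1/4) = +0.547723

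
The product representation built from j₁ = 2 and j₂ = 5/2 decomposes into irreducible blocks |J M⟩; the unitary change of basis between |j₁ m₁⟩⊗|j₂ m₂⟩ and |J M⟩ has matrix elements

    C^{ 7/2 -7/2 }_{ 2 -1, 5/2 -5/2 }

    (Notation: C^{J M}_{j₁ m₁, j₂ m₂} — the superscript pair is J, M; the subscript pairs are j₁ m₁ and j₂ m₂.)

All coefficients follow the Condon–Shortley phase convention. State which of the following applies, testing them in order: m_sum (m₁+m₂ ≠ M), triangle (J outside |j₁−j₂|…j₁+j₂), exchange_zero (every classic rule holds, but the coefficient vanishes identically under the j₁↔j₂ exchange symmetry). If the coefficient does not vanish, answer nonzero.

m-sum: m₁+m₂ = -1+(-5/2) = -7/2, M = -7/2  ✓
triangle: |j₁−j₂| = 1/2 ≤ J = 7/2 ≤ j₁+j₂ = 9/2  ✓
exchange: j₁≠j₂ or m₁≠m₂ — the exchange symmetry imposes no constraint here
value check: CG = +√(5/9) = +0.745356 ≠ 0

nonzero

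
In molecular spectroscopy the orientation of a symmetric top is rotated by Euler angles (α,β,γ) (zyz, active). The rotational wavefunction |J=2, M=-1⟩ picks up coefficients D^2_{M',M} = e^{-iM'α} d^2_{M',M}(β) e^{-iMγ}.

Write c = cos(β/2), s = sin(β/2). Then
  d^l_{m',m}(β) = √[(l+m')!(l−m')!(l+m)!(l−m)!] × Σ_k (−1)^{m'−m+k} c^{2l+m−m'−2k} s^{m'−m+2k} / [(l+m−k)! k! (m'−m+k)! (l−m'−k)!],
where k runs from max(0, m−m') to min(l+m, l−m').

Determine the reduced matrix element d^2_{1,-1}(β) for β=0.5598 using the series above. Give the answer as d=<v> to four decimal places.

d=0.2057

d^2_{1,-1}(β=0.5598) via the finite sum:
With c≡cos(β/2)=0.961083 and s≡sin(β/2)=0.276260, N=[6·1·1·6]^{1/2}=6.000000
Admissible k: 0..1 (factorial args all ≥0)
  k=0: (−1)^2·6.0000/(2)·0.9611^2·0.2763^2 = +0.211484
  k=1: (−1)^3·6.0000/(6)·0.9611^0·0.2763^4 = -0.005825
d^2_{1,-1}(0.5598) = +0.211484 -0.005825 = +0.205659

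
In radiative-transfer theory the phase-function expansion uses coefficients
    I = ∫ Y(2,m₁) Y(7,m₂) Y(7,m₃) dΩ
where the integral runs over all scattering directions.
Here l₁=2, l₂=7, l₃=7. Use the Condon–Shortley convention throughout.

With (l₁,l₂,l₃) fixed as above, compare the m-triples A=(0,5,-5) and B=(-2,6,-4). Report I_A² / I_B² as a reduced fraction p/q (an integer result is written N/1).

l's match ⇒ only the (l;m) 3-j factors differ between A and B.
A: triangle coeff Δ(2,7,7) = 1/185640; Σ_t [0,2]: t=0:+1/1916006400 t=1:−1/39916800 t=2:+1/29030400 = 19/1916006400; (3j)²=361/185640 [(2 7 7; 0 5 -5)], sign=+1
B: triangle coeff Δ(2,7,7) = 1/185640; Σ_t [2,2]: t=2:+1/159667200 = 1/159667200; (3j)²=9/1190 [(2 7 7; -2 6 -4)], sign=-1
I_A²/I_B² = (361/185640)/(9/1190) = 361/1404

361/1404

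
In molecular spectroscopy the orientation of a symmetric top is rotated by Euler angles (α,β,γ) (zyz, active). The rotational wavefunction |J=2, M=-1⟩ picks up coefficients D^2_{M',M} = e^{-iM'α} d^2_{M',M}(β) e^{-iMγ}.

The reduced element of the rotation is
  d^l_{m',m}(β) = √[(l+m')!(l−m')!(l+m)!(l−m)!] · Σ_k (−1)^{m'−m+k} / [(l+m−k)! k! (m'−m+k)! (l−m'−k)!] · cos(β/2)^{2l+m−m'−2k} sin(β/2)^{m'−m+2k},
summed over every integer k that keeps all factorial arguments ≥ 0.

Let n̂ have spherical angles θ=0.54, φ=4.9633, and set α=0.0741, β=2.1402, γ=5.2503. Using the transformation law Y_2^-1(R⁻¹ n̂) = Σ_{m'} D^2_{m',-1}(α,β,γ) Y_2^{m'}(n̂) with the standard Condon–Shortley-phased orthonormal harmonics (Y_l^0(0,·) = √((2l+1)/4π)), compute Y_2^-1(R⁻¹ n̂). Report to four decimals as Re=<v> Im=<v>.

Re=-0.0118 Im=-0.2750

Need the full column D^2_{m',-1} for m'=−2..2 at α=0.0741, β=2.1402, γ=5.2503.
cos(β/2)=0.480037, sin(β/2)=0.877249
d^2_{-2,-1}: single k=1 term ⇒ +0.194078;  D = +0.122955-0.150161i
d^2_{-1,-1}: k∈[0..1] ⇒ +0.053100 -0.532004 = -0.478904;  D = -0.275137+0.391980i
d^2_{0,-1}: k∈[0..1] ⇒ -0.237696 +0.793812 = +0.556117;  D = +0.284923-0.477582i
d^2_{1,-1}: k∈[0..1] ⇒ +0.532004 -0.592230 = -0.060226;  D = -0.026943+0.053863i
d^2_{2,-1}: single k=0 term ⇒ -0.648145;  D = -0.246244+0.599546i
Y_2^{m'}(θ=0.54,φ=4.9633) and Σ D·Y over m':
  (+0.1230-0.1502i)·(-0.0895+0.0491i)  (-0.2751+0.3920i)·(+0.0846+0.3300i)  (+0.2849-0.4776i)·(+0.3807+0.0000i)  (-0.0269+0.0539i)·(-0.0846+0.3300i)  (-0.2462+0.5995i)·(-0.0895-0.0491i)
Y_2^-1(R⁻¹ n̂) = -0.011805-0.274988i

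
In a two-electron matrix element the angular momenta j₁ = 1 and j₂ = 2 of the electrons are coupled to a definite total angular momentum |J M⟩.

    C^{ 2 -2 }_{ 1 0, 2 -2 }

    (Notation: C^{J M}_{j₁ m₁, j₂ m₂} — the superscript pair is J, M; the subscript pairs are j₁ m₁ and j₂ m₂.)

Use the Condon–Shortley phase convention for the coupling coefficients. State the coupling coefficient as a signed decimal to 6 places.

+√(2/3) ≈ +0.816497

√[5·1!1!3!/6! · 1!1!0!4!0!4!] = √(24)
  +(−1)^0/∏(0,1,1,0,0,3)! = 1/6  (running 1/6)
⟨..|..⟩ = √(24)·(1/6) = +0.816497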